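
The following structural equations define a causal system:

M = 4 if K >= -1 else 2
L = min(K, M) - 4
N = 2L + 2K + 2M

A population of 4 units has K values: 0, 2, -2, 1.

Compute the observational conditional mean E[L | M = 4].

Observing M=4 restricts to units where M's equation naturally yields 4: K ∈ {0, 2, 1}. In that subpopulation L = -4, -2, -3, mean -3.

-3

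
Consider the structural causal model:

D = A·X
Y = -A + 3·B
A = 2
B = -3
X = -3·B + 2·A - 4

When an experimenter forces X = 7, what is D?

14

Intervening sets X = 7 and removes its equation (X = -3·B + 2·A - 4).
D = A·X  [with A=2, X=7]  = 14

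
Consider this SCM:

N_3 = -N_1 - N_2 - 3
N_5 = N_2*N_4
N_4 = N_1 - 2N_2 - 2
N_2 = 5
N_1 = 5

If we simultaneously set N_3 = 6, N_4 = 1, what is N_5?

5

Setting N_3 = 6, N_4 = 1 by intervention discards those variables' equations.
N_5 = N_2*N_4  [with N_2=5, N_4=1]  = 5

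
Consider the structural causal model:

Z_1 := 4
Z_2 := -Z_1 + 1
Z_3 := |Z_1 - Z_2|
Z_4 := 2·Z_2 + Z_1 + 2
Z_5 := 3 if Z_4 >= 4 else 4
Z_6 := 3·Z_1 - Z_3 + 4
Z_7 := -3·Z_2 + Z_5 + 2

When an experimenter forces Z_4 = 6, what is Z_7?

The intervention breaks the incoming arrows to Z_4: Z_4 := 2·Z_2 + Z_1 + 2 no longer applies, and Z_4 = 6.
Z_2 = -Z_1 + 1  [with Z_1=4]  = -3
Z_5 = 3 if Z_4 >= 4 else 4  [with Z_4=6]  = 3
Z_7 = -3·Z_2 + Z_5 + 2  [with Z_2=-3, Z_5=3]  = 14

14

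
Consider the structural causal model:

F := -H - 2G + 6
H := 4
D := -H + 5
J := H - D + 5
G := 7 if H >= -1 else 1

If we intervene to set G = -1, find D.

Under do(G=-1), the mechanism G := 7 if H >= -1 else 1 is discarded; G is fixed at -1.
Since D is not a descendant of the intervened variable, it is unaffected.
D = -H + 5  [with H=4]  = 1

1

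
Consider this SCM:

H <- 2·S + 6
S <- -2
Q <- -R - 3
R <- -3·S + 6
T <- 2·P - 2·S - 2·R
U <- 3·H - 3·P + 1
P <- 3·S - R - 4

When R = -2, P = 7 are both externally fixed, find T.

Setting R = -2, P = 7 by intervention discards those variables' equations.
T = 2·P - 2·S - 2·R  [with P=7, S=-2, R=-2]  = 22

22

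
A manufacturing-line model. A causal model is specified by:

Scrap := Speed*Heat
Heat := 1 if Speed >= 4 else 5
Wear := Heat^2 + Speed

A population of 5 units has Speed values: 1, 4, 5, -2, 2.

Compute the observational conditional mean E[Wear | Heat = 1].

5.5

Observing Heat=1 restricts to units where Heat's equation naturally yields 1: Speed ∈ {4, 5}. In that subpopulation Wear = 5, 6, mean 5.5.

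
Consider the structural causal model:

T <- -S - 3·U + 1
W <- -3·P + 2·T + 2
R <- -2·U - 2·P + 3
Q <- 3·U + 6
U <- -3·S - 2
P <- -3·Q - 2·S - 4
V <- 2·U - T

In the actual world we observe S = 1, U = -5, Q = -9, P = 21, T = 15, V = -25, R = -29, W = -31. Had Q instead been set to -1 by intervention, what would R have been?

The intervention breaks the incoming arrows to Q: Q <- 3·U + 6 no longer applies, and Q = -1.
U = -3·S - 2  [with S=1]  = -5
P = -3·Q - 2·S - 4  [with Q=-1, S=1]  = -3
R = -2·U - 2·P + 3  [with U=-5, P=-3]  = 19

19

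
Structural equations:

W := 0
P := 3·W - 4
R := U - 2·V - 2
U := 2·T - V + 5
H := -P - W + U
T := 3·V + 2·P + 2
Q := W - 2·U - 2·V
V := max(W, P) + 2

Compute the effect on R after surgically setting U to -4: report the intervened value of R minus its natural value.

The intervention breaks the incoming arrows to U: U := 2·T - V + 5 no longer applies, and U = -4.
P = 3·W - 4  [with W=0]  = -4
V = max(W, P) + 2  [with W=0, P=-4]  = 2
R = U - 2·V - 2  [with U=-4, V=2]  = -10
Without intervention: P = 3·W - 4  [with W=0]  = -4; V = max(W, P) + 2  [with W=0, P=-4]  = 2; T = 3·V + 2·P + 2  [with V=2, P=-4]  = 0; U = 2·T - V + 5  [with T=0, V=2]  = 3; R = U - 2·V - 2  [with U=3, V=2]  = -3.
Change = -10 − (-3) = -7.

-7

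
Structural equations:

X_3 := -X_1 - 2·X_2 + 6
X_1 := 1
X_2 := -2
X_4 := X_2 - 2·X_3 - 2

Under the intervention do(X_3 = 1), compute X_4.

-6

The intervention breaks the incoming arrows to X_3: X_3 := -X_1 - 2·X_2 + 6 no longer applies, and X_3 = 1.
X_4 = X_2 - 2·X_3 - 2  [with X_2=-2, X_3=1]  = -6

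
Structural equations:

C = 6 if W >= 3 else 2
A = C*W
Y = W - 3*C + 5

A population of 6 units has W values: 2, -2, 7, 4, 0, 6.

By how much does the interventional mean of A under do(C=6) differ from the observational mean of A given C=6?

do(C=6) breaks C's dependence on W. With C=6 fixed, A across the units is 12, -12, 42, 24, 0, 36, mean 17.
Observing C=6 restricts to units where C's equation naturally yields 6: W ∈ {7, 4, 6}. In that subpopulation A = 42, 24, 36, mean 34.
Difference = 17 − 34 = -17.

-17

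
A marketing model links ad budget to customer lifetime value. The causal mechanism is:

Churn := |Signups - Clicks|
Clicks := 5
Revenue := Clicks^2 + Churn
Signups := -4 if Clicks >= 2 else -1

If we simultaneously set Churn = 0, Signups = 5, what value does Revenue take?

25

The joint intervention fixes Churn = 0, Signups = 5, removing each variable's own equation.
Revenue = Clicks^2 + Churn  [with Clicks=5, Churn=0]  = 25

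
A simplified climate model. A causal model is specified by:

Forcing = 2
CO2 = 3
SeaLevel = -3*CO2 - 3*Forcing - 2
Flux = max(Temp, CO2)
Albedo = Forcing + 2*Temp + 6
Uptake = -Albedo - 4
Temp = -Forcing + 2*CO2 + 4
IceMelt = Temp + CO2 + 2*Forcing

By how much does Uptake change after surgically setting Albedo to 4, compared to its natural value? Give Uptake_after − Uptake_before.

20

do(Albedo=4) replaces the equation Albedo = Forcing + 2*Temp + 6 with the constant Albedo = 4.
Uptake = -Albedo - 4  [with Albedo=4]  = -8
Without intervention: Temp = -Forcing + 2*CO2 + 4  [with Forcing=2, CO2=3]  = 8; Albedo = Forcing + 2*Temp + 6  [with Forcing=2, Temp=8]  = 24; Uptake = -Albedo - 4  [with Albedo=24]  = -28.
Change = -8 − (-28) = 20.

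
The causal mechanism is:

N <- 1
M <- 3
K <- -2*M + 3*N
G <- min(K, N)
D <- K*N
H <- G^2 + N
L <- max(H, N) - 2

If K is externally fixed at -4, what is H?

The intervention breaks the incoming arrows to K: K <- -2*M + 3*N no longer applies, and K = -4.
G = min(K, N)  [with K=-4, N=1]  = -4
H = G^2 + N  [with G=-4, N=1]  = 17

17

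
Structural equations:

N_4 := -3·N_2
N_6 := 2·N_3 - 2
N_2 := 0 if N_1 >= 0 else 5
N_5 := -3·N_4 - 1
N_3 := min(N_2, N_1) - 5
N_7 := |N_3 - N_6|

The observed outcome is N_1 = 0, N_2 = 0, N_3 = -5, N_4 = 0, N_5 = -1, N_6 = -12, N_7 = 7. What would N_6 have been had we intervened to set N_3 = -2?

-6

The intervention breaks the incoming arrows to N_3: N_3 := min(N_2, N_1) - 5 no longer applies, and N_3 = -2.
N_6 = 2·N_3 - 2  [with N_3=-2]  = -6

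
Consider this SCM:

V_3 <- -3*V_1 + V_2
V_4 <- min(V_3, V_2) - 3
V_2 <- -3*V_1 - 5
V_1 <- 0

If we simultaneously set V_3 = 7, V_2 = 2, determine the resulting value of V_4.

The joint intervention fixes V_3 = 7, V_2 = 2, removing each variable's own equation.
V_4 = min(V_3, V_2) - 3  [with V_3=7, V_2=2]  = -1

-1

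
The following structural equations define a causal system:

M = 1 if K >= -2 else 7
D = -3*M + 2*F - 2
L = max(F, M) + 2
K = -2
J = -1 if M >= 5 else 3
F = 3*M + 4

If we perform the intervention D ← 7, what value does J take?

3

The intervention breaks the incoming arrows to D: D = -3*M + 2*F - 2 no longer applies, and D = 7.
Since J is not a descendant of the intervened variable, it is unaffected.
M = 1 if K >= -2 else 7  [with K=-2]  = 1
J = -1 if M >= 5 else 3  [with M=1]  = 3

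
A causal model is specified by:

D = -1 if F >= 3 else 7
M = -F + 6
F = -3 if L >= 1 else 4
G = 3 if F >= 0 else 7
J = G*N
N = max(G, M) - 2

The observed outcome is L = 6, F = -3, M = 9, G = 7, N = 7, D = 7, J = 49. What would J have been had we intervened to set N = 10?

Under do(N=10), the mechanism N = max(G, M) - 2 is discarded; N is fixed at 10.
F = -3 if L >= 1 else 4  [with L=6]  = -3
G = 3 if F >= 0 else 7  [with F=-3]  = 7
J = G*N  [with G=7, N=10]  = 70

70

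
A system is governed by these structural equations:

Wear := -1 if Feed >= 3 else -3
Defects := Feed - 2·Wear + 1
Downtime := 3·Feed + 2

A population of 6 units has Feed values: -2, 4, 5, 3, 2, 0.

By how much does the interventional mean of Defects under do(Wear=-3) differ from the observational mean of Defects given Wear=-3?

Under do(Wear=-3), Wear's equation is replaced by Wear=-3 for every unit. Per-unit Defects: 5, 11, 12, 10, 9, 7. Mean = 9.
E[Defects|Wear=-3] averages over only the 3 units with Wear=-3 (Feed = -2, 2, 0): Defects = 5, 9, 7, mean 7.
Difference = 9 − 7 = 2.

2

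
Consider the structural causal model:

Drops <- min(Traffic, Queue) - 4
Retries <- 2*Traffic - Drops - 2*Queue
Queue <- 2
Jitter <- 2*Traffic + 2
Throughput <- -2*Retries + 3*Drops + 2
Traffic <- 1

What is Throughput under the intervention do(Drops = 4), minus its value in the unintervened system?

35

The intervention breaks the incoming arrows to Drops: Drops <- min(Traffic, Queue) - 4 no longer applies, and Drops = 4.
Retries = 2*Traffic - Drops - 2*Queue  [with Traffic=1, Drops=4, Queue=2]  = -6
Throughput = -2*Retries + 3*Drops + 2  [with Retries=-6, Drops=4]  = 26
Without intervention: Drops = min(Traffic, Queue) - 4  [with Traffic=1, Queue=2]  = -3; Retries = 2*Traffic - Drops - 2*Queue  [with Traffic=1, Drops=-3, Queue=2]  = 1; Throughput = -2*Retries + 3*Drops + 2  [with Retries=1, Drops=-3]  = -9.
Change = 26 − (-9) = 35.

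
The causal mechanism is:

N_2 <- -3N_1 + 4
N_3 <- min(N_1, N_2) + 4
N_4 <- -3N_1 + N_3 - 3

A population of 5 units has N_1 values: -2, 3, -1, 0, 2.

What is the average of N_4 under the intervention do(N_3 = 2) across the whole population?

-2.2

Under do(N_3=2), N_3's equation is replaced by N_3=2 for every unit. Per-unit N_4: 5, -10, 2, -1, -7. Mean = -2.2.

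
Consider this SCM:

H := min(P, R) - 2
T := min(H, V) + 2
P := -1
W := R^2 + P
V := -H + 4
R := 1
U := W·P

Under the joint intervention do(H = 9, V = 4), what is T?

6

Setting H = 9, V = 4 by intervention discards those variables' equations.
T = min(H, V) + 2  [with H=9, V=4]  = 6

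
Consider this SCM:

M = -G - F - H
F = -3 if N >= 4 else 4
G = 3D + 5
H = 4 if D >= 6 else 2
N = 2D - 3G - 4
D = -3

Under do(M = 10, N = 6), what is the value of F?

Setting M = 10, N = 6 by intervention discards those variables' equations.
F = -3 if N >= 4 else 4  [with N=6]  = -3

-3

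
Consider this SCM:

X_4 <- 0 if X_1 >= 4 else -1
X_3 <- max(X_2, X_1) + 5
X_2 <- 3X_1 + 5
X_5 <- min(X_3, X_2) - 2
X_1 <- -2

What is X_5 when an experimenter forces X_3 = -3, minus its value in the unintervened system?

do(X_3=-3) replaces the equation X_3 <- max(X_2, X_1) + 5 with the constant X_3 = -3.
X_2 = 3X_1 + 5  [with X_1=-2]  = -1
X_5 = min(X_3, X_2) - 2  [with X_3=-3, X_2=-1]  = -5
Without intervention: X_2 = 3X_1 + 5  [with X_1=-2]  = -1; X_3 = max(X_2, X_1) + 5  [with X_2=-1, X_1=-2]  = 4; X_5 = min(X_3, X_2) - 2  [with X_3=4, X_2=-1]  = -3.
Change = -5 − (-3) = -2.

-2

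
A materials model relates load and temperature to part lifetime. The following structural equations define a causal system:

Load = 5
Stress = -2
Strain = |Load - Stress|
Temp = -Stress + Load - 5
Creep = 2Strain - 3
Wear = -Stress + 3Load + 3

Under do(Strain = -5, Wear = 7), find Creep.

The joint intervention fixes Strain = -5, Wear = 7, removing each variable's own equation.
Creep = 2Strain - 3  [with Strain=-5]  = -13

-13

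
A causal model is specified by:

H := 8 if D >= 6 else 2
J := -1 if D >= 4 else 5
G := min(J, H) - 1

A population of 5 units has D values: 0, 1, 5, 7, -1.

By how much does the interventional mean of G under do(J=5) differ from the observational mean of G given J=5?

0.6

Under do(J=5), J's equation is replaced by J=5 for every unit. Per-unit G: 1, 1, 1, 4, 1. Mean = 1.6.
Observing J=5 restricts to units where J's equation naturally yields 5: D ∈ {0, 1, -1}. In that subpopulation G = 1, 1, 1, mean 1.
Difference = 1.6 − 1 = 0.6.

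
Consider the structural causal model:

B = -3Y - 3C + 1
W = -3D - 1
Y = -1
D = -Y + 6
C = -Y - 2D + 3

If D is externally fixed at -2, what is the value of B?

Under do(D=-2), the mechanism D = -Y + 6 is discarded; D is fixed at -2.
C = -Y - 2D + 3  [with Y=-1, D=-2]  = 8
B = -3Y - 3C + 1  [with Y=-1, C=8]  = -20

-20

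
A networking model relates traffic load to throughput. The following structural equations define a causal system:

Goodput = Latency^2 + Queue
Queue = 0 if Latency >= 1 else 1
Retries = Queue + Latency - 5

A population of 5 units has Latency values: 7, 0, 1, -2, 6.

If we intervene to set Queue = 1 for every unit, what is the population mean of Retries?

do(Queue=1) breaks Queue's dependence on Latency. With Queue=1 fixed, Retries across the units is 3, -4, -3, -6, 2, mean -1.6.

-1.6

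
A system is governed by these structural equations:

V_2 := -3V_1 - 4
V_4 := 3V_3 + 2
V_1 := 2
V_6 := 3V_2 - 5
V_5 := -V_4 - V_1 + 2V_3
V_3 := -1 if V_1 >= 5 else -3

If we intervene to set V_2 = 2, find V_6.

1

Under do(V_2=2), the mechanism V_2 := -3V_1 - 4 is discarded; V_2 is fixed at 2.
V_6 = 3V_2 - 5  [with V_2=2]  = 1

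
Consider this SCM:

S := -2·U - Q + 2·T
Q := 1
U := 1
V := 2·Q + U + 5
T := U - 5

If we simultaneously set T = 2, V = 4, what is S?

The joint intervention fixes T = 2, V = 4, removing each variable's own equation.
S = -2·U - Q + 2·T  [with U=1, Q=1, T=2]  = 1

1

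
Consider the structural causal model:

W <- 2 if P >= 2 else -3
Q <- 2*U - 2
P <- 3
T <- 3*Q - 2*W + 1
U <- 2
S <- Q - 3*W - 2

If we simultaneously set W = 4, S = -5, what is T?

-1

Setting W = 4, S = -5 by intervention discards those variables' equations.
Q = 2*U - 2  [with U=2]  = 2
T = 3*Q - 2*W + 1  [with Q=2, W=4]  = -1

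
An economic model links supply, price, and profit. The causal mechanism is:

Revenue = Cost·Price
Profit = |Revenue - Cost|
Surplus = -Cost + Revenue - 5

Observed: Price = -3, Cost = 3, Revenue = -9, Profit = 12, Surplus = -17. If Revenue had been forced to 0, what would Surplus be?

-8

do(Revenue=0) replaces the equation Revenue = Cost·Price with the constant Revenue = 0.
Surplus = -Cost + Revenue - 5  [with Cost=3, Revenue=0]  = -8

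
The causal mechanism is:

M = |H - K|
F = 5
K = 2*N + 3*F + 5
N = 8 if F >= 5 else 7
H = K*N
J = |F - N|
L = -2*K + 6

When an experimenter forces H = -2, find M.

38

Under do(H=-2), the mechanism H = K*N is discarded; H is fixed at -2.
N = 8 if F >= 5 else 7  [with F=5]  = 8
K = 2*N + 3*F + 5  [with N=8, F=5]  = 36
M = |H - K|  [with H=-2, K=36]  = 38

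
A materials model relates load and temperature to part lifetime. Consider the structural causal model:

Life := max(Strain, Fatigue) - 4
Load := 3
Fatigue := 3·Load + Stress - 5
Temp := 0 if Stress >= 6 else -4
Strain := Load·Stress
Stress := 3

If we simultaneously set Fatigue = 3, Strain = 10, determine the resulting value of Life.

6

The joint intervention fixes Fatigue = 3, Strain = 10, removing each variable's own equation.
Life = max(Strain, Fatigue) - 4  [with Strain=10, Fatigue=3]  = 6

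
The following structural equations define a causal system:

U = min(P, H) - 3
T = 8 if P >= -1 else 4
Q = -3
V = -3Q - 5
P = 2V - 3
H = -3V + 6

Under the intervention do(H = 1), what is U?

Under do(H=1), the mechanism H = -3V + 6 is discarded; H is fixed at 1.
V = -3Q - 5  [with Q=-3]  = 4
P = 2V - 3  [with V=4]  = 5
U = min(P, H) - 3  [with P=5, H=1]  = -2

-2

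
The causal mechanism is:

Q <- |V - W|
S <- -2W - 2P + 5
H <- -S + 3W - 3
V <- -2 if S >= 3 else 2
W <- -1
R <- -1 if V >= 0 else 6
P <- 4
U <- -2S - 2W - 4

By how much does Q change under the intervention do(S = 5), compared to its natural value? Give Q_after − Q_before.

-2

The intervention breaks the incoming arrows to S: S <- -2W - 2P + 5 no longer applies, and S = 5.
V = -2 if S >= 3 else 2  [with S=5]  = -2
Q = |V - W|  [with V=-2, W=-1]  = 1
Without intervention: S = -2W - 2P + 5  [with W=-1, P=4]  = -1; V = -2 if S >= 3 else 2  [with S=-1]  = 2; Q = |V - W|  [with V=2, W=-1]  = 3.
Change = 1 − 3 = -2.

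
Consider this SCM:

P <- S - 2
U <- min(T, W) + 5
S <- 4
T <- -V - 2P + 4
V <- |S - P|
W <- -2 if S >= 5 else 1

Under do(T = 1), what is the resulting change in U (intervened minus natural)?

Under do(T=1), the mechanism T <- -V - 2P + 4 is discarded; T is fixed at 1.
W = -2 if S >= 5 else 1  [with S=4]  = 1
U = min(T, W) + 5  [with T=1, W=1]  = 6
Without intervention: P = S - 2  [with S=4]  = 2; V = |S - P|  [with S=4, P=2]  = 2; T = -V - 2P + 4  [with V=2, P=2]  = -2; W = -2 if S >= 5 else 1  [with S=4]  = 1; U = min(T, W) + 5  [with T=-2, W=1]  = 3.
Change = 6 − 3 = 3.

3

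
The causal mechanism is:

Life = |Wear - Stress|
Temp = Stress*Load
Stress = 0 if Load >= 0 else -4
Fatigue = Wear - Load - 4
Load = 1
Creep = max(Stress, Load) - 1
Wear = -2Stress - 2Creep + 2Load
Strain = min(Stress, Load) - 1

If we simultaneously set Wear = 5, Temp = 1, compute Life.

Under do(Wear = 5, Temp = 1), each intervened variable's structural equation is replaced by its fixed value.
Stress = 0 if Load >= 0 else -4  [with Load=1]  = 0
Life = |Wear - Stress|  [with Wear=5, Stress=0]  = 5

5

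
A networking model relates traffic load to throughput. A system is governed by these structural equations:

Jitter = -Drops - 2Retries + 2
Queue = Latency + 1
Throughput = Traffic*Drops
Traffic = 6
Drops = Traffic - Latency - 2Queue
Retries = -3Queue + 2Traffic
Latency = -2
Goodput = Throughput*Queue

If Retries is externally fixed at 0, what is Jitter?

The intervention breaks the incoming arrows to Retries: Retries = -3Queue + 2Traffic no longer applies, and Retries = 0.
Queue = Latency + 1  [with Latency=-2]  = -1
Drops = Traffic - Latency - 2Queue  [with Traffic=6, Latency=-2, Queue=-1]  = 10
Jitter = -Drops - 2Retries + 2  [with Drops=10, Retries=0]  = -8

-8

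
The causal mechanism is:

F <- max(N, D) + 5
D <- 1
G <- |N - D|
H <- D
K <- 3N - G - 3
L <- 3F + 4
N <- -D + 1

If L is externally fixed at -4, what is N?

0

Intervening sets L = -4 and removes its equation (L <- 3F + 4).
N is not downstream of the intervention, so its value is determined by the original equations.
N = -D + 1  [with D=1]  = 0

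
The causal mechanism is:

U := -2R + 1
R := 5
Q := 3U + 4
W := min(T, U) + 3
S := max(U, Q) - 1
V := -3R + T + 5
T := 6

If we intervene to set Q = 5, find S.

The intervention breaks the incoming arrows to Q: Q := 3U + 4 no longer applies, and Q = 5.
U = -2R + 1  [with R=5]  = -9
S = max(U, Q) - 1  [with U=-9, Q=5]  = 4

4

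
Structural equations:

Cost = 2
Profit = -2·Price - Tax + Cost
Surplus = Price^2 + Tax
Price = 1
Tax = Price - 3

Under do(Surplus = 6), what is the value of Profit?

2

The intervention breaks the incoming arrows to Surplus: Surplus = Price^2 + Tax no longer applies, and Surplus = 6.
Since Profit is not a descendant of the intervened variable, it is unaffected.
Tax = Price - 3  [with Price=1]  = -2
Profit = -2·Price - Tax + Cost  [with Price=1, Tax=-2, Cost=2]  = 2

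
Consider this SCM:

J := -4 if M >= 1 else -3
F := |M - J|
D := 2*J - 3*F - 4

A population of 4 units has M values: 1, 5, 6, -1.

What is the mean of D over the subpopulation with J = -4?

-36

Conditioning on J=-4 selects the 3 unit(s) with M ∈ {1, 5, 6}. Their D values: -27, -39, -42. Mean = -36.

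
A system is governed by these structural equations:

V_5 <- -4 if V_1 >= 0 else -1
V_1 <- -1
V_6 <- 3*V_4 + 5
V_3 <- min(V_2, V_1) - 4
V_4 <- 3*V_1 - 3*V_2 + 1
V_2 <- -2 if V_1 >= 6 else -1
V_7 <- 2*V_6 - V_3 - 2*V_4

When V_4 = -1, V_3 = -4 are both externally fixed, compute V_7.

10

The joint intervention fixes V_4 = -1, V_3 = -4, removing each variable's own equation.
V_6 = 3*V_4 + 5  [with V_4=-1]  = 2
V_7 = 2*V_6 - V_3 - 2*V_4  [with V_6=2, V_3=-4, V_4=-1]  = 10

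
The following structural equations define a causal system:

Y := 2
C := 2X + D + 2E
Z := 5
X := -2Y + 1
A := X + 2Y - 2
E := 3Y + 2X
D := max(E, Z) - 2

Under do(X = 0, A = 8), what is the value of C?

Under do(X = 0, A = 8), each intervened variable's structural equation is replaced by its fixed value.
E = 3Y + 2X  [with Y=2, X=0]  = 6
D = max(E, Z) - 2  [with E=6, Z=5]  = 4
C = 2X + D + 2E  [with X=0, D=4, E=6]  = 16

16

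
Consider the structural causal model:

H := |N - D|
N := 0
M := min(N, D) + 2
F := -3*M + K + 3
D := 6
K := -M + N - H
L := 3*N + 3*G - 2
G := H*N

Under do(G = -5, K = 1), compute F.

Setting G = -5, K = 1 by intervention discards those variables' equations.
M = min(N, D) + 2  [with N=0, D=6]  = 2
F = -3*M + K + 3  [with M=2, K=1]  = -2

-2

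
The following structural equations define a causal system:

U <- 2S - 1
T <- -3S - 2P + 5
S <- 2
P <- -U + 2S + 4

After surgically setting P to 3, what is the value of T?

-7

The intervention breaks the incoming arrows to P: P <- -U + 2S + 4 no longer applies, and P = 3.
T = -3S - 2P + 5  [with S=2, P=3]  = -7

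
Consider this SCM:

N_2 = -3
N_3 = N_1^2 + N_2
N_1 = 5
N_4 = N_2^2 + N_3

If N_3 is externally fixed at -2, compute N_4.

7

The intervention breaks the incoming arrows to N_3: N_3 = N_1^2 + N_2 no longer applies, and N_3 = -2.
N_4 = N_2^2 + N_3  [with N_2=-3, N_3=-2]  = 7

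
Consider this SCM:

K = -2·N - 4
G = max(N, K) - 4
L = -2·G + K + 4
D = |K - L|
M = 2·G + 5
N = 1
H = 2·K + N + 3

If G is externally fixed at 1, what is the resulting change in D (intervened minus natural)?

-8

do(G=1) replaces the equation G = max(N, K) - 4 with the constant G = 1.
K = -2·N - 4  [with N=1]  = -6
L = -2·G + K + 4  [with G=1, K=-6]  = -4
D = |K - L|  [with K=-6, L=-4]  = 2
Without intervention: K = -2·N - 4  [with N=1]  = -6; G = max(N, K) - 4  [with N=1, K=-6]  = -3; L = -2·G + K + 4  [with G=-3, K=-6]  = 4; D = |K - L|  [with K=-6, L=4]  = 10.
Change = 2 − 10 = -8.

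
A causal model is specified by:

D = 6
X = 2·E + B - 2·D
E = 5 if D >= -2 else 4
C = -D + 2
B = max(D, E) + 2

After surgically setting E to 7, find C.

-4

do(E=7) replaces the equation E = 5 if D >= -2 else 4 with the constant E = 7.
Since C is not a descendant of the intervened variable, it is unaffected.
C = -D + 2  [with D=6]  = -4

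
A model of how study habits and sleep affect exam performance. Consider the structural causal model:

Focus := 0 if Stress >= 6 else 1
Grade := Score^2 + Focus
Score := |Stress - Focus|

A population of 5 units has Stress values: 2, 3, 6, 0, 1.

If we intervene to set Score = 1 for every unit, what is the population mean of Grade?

1.8

Every unit gets Score=1 under the intervention. Grade values become 2, 2, 1, 2, 2; E[Grade|do(Score=1)] = 1.8.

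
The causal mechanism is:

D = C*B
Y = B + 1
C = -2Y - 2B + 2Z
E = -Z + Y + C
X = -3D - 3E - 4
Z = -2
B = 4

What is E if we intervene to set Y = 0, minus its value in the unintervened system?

5

The intervention breaks the incoming arrows to Y: Y = B + 1 no longer applies, and Y = 0.
C = -2Y - 2B + 2Z  [with Y=0, B=4, Z=-2]  = -12
E = -Z + Y + C  [with Z=-2, Y=0, C=-12]  = -10
Without intervention: Y = B + 1  [with B=4]  = 5; C = -2Y - 2B + 2Z  [with Y=5, B=4, Z=-2]  = -22; E = -Z + Y + C  [with Z=-2, Y=5, C=-22]  = -15.
Change = -10 − (-15) = 5.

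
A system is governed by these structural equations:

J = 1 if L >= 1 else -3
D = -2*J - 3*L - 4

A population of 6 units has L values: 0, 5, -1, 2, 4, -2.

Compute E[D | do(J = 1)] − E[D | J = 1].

7

Under do(J=1), J's equation is replaced by J=1 for every unit. Per-unit D: -6, -21, -3, -12, -18, 0. Mean = -10.
Conditioning on J=1 selects the 3 unit(s) with L ∈ {5, 2, 4}. Their D values: -21, -12, -18. Mean = -17.
Difference = -10 − (-17) = 7.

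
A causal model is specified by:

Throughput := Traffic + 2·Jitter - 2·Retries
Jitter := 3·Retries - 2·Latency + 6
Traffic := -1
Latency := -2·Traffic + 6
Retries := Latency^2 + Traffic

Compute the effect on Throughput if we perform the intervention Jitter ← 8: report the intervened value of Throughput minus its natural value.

Intervening sets Jitter = 8 and removes its equation (Jitter := 3·Retries - 2·Latency + 6).
Latency = -2·Traffic + 6  [with Traffic=-1]  = 8
Retries = Latency^2 + Traffic  [with Latency=8, Traffic=-1]  = 63
Throughput = Traffic + 2·Jitter - 2·Retries  [with Traffic=-1, Jitter=8, Retries=63]  = -111
Without intervention: Latency = -2·Traffic + 6  [with Traffic=-1]  = 8; Retries = Latency^2 + Traffic  [with Latency=8, Traffic=-1]  = 63; Jitter = 3·Retries - 2·Latency + 6  [with Retries=63, Latency=8]  = 179; Throughput = Traffic + 2·Jitter - 2·Retries  [with Traffic=-1, Jitter=179, Retries=63]  = 231.
Change = -111 − 231 = -342.

-342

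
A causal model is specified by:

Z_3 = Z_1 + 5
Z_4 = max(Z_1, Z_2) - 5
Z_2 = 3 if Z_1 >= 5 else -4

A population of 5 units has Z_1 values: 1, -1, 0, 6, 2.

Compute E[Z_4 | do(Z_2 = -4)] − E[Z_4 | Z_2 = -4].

The intervention sets Z_2=-4 in all 5 units regardless of Z_1. Recomputing Z_4 per unit gives -4, -6, -5, 1, -3; average -3.4.
Conditioning on Z_2=-4 selects the 4 unit(s) with Z_1 ∈ {1, -1, 0, 2}. Their Z_4 values: -4, -6, -5, -3. Mean = -4.5.
Difference = -3.4 − (-4.5) = 1.1.

1.1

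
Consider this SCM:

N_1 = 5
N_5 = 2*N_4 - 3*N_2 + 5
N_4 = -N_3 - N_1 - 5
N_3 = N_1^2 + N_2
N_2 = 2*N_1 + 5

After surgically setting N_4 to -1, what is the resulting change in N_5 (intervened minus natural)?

98

Intervening sets N_4 = -1 and removes its equation (N_4 = -N_3 - N_1 - 5).
N_2 = 2*N_1 + 5  [with N_1=5]  = 15
N_5 = 2*N_4 - 3*N_2 + 5  [with N_4=-1, N_2=15]  = -42
Without intervention: N_2 = 2*N_1 + 5  [with N_1=5]  = 15; N_3 = N_1^2 + N_2  [with N_1=5, N_2=15]  = 40; N_4 = -N_3 - N_1 - 5  [with N_3=40, N_1=5]  = -50; N_5 = 2*N_4 - 3*N_2 + 5  [with N_4=-50, N_2=15]  = -140.
Change = -42 − (-140) = 98.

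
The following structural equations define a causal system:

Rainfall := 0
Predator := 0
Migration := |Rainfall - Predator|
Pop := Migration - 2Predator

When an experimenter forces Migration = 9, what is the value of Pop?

9

The intervention breaks the incoming arrows to Migration: Migration := |Rainfall - Predator| no longer applies, and Migration = 9.
Pop = Migration - 2Predator  [with Migration=9, Predator=0]  = 9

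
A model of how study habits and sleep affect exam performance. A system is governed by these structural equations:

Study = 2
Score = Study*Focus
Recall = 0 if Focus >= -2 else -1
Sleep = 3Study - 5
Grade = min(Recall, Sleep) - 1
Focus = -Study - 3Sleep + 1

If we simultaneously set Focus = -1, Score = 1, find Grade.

Setting Focus = -1, Score = 1 by intervention discards those variables' equations.
Sleep = 3Study - 5  [with Study=2]  = 1
Recall = 0 if Focus >= -2 else -1  [with Focus=-1]  = 0
Grade = min(Recall, Sleep) - 1  [with Recall=0, Sleep=1]  = -1

-1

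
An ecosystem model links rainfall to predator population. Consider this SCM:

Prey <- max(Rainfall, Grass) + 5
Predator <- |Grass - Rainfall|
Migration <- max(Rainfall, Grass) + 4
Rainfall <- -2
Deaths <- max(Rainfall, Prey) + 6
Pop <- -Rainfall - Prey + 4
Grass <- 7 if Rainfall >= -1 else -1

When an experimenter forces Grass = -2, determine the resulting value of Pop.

3

Under do(Grass=-2), the mechanism Grass <- 7 if Rainfall >= -1 else -1 is discarded; Grass is fixed at -2.
Prey = max(Rainfall, Grass) + 5  [with Rainfall=-2, Grass=-2]  = 3
Pop = -Rainfall - Prey + 4  [with Rainfall=-2, Prey=3]  = 3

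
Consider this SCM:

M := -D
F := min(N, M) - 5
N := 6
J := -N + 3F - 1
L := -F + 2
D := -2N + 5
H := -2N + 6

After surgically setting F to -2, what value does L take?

4

The intervention breaks the incoming arrows to F: F := min(N, M) - 5 no longer applies, and F = -2.
L = -F + 2  [with F=-2]  = 4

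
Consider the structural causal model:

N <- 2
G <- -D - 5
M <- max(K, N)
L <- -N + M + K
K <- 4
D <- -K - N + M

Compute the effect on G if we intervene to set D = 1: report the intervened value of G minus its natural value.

-3

The intervention breaks the incoming arrows to D: D <- -K - N + M no longer applies, and D = 1.
G = -D - 5  [with D=1]  = -6
Without intervention: M = max(K, N)  [with K=4, N=2]  = 4; D = -K - N + M  [with K=4, N=2, M=4]  = -2; G = -D - 5  [with D=-2]  = -3.
Change = -6 − (-3) = -3.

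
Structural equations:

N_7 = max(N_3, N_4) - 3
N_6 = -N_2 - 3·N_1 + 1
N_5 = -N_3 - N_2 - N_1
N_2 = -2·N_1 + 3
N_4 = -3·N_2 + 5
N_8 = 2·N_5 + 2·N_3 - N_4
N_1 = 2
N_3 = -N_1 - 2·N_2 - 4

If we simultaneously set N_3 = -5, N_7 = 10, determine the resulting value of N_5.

4

Setting N_3 = -5, N_7 = 10 by intervention discards those variables' equations.
N_2 = -2·N_1 + 3  [with N_1=2]  = -1
N_5 = -N_3 - N_2 - N_1  [with N_3=-5, N_2=-1, N_1=2]  = 4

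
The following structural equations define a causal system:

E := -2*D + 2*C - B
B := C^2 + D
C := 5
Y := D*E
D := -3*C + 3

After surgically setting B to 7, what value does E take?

27

The intervention breaks the incoming arrows to B: B := C^2 + D no longer applies, and B = 7.
D = -3*C + 3  [with C=5]  = -12
E = -2*D + 2*C - B  [with D=-12, C=5, B=7]  = 27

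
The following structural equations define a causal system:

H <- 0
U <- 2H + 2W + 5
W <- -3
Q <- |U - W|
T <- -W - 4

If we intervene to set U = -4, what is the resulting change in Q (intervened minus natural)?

-1

do(U=-4) replaces the equation U <- 2H + 2W + 5 with the constant U = -4.
Q = |U - W|  [with U=-4, W=-3]  = 1
Without intervention: U = 2H + 2W + 5  [with H=0, W=-3]  = -1; Q = |U - W|  [with U=-1, W=-3]  = 2.
Change = 1 − 2 = -1.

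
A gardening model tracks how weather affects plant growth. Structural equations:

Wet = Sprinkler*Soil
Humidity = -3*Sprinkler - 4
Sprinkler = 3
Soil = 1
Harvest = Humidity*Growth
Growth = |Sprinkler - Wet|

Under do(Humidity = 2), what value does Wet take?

3

do(Humidity=2) replaces the equation Humidity = -3*Sprinkler - 4 with the constant Humidity = 2.
Wet is not downstream of the intervention, so its value is determined by the original equations.
Wet = Sprinkler*Soil  [with Sprinkler=3, Soil=1]  = 3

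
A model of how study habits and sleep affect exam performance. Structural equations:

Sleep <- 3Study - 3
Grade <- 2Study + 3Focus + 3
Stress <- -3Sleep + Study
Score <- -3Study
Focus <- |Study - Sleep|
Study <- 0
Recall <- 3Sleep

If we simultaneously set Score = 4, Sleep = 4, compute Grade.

Setting Score = 4, Sleep = 4 by intervention discards those variables' equations.
Focus = |Study - Sleep|  [with Study=0, Sleep=4]  = 4
Grade = 2Study + 3Focus + 3  [with Study=0, Focus=4]  = 15

15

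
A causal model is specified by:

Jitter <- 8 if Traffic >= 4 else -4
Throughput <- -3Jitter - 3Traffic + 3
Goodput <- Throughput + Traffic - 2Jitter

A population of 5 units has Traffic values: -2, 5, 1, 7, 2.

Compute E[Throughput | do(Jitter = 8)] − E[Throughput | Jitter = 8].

The intervention sets Jitter=8 in all 5 units regardless of Traffic. Recomputing Throughput per unit gives -15, -36, -24, -42, -27; average -28.8.
E[Throughput|Jitter=8] averages over only the 2 units with Jitter=8 (Traffic = 5, 7): Throughput = -36, -42, mean -39.
Difference = -28.8 − (-39) = 10.2.

10.2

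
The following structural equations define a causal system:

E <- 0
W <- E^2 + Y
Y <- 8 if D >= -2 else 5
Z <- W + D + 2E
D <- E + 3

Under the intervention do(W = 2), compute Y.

Under do(W=2), the mechanism W <- E^2 + Y is discarded; W is fixed at 2.
Since Y is not a descendant of the intervened variable, it is unaffected.
D = E + 3  [with E=0]  = 3
Y = 8 if D >= -2 else 5  [with D=3]  = 8

8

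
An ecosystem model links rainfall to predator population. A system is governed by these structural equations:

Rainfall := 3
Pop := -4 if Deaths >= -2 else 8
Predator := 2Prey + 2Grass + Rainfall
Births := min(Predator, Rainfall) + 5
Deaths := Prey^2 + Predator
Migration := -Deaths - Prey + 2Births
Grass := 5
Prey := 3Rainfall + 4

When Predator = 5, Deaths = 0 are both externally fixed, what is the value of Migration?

3

Setting Predator = 5, Deaths = 0 by intervention discards those variables' equations.
Prey = 3Rainfall + 4  [with Rainfall=3]  = 13
Births = min(Predator, Rainfall) + 5  [with Predator=5, Rainfall=3]  = 8
Migration = -Deaths - Prey + 2Births  [with Deaths=0, Prey=13, Births=8]  = 3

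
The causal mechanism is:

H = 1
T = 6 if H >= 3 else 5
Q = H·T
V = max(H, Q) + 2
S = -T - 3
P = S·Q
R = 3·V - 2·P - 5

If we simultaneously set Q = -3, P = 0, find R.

Under do(Q = -3, P = 0), each intervened variable's structural equation is replaced by its fixed value.
V = max(H, Q) + 2  [with H=1, Q=-3]  = 3
R = 3·V - 2·P - 5  [with V=3, P=0]  = 4

4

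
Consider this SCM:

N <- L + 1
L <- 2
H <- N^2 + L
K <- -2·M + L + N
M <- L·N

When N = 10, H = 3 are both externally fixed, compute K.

Setting N = 10, H = 3 by intervention discards those variables' equations.
M = L·N  [with L=2, N=10]  = 20
K = -2·M + L + N  [with M=20, L=2, N=10]  = -28

-28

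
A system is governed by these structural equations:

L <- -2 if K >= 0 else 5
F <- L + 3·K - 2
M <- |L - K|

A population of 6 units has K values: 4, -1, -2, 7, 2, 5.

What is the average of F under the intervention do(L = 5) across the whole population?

Every unit gets L=5 under the intervention. F values become 15, 0, -3, 24, 9, 18; E[F|do(L=5)] = 10.5.

10.5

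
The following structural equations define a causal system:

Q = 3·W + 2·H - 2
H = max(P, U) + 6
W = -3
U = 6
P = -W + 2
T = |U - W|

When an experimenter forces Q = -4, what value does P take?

5

do(Q=-4) replaces the equation Q = 3·W + 2·H - 2 with the constant Q = -4.
P is not downstream of the intervention, so its value is determined by the original equations.
P = -W + 2  [with W=-3]  = 5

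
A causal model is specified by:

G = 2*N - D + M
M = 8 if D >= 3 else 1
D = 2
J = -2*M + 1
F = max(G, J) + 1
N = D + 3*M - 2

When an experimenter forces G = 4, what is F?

Under do(G=4), the mechanism G = 2*N - D + M is discarded; G is fixed at 4.
M = 8 if D >= 3 else 1  [with D=2]  = 1
J = -2*M + 1  [with M=1]  = -1
F = max(G, J) + 1  [with G=4, J=-1]  = 5

5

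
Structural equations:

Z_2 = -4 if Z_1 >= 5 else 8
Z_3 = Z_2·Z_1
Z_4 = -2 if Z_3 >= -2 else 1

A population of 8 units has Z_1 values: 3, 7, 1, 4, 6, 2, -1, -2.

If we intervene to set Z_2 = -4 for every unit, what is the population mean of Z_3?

do(Z_2=-4) breaks Z_2's dependence on Z_1. With Z_2=-4 fixed, Z_3 across the units is -12, -28, -4, -16, -24, -8, 4, 8, mean -10.

-10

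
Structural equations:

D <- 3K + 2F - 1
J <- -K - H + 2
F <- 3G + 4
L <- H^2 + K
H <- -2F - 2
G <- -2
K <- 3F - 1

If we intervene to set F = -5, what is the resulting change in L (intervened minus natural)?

51

Under do(F=-5), the mechanism F <- 3G + 4 is discarded; F is fixed at -5.
K = 3F - 1  [with F=-5]  = -16
H = -2F - 2  [with F=-5]  = 8
L = H^2 + K  [with H=8, K=-16]  = 48
Without intervention: F = 3G + 4  [with G=-2]  = -2; K = 3F - 1  [with F=-2]  = -7; H = -2F - 2  [with F=-2]  = 2; L = H^2 + K  [with H=2, K=-7]  = -3.
Change = 48 − (-3) = 51.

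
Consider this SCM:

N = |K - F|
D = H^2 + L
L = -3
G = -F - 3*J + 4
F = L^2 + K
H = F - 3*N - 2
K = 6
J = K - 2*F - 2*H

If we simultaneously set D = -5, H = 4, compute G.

85

Under do(D = -5, H = 4), each intervened variable's structural equation is replaced by its fixed value.
F = L^2 + K  [with L=-3, K=6]  = 15
J = K - 2*F - 2*H  [with K=6, F=15, H=4]  = -32
G = -F - 3*J + 4  [with F=15, J=-32]  = 85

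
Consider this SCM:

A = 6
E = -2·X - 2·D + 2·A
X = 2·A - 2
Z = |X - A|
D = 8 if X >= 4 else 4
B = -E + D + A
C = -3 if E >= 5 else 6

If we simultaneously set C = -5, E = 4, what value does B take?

Setting C = -5, E = 4 by intervention discards those variables' equations.
X = 2·A - 2  [with A=6]  = 10
D = 8 if X >= 4 else 4  [with X=10]  = 8
B = -E + D + A  [with E=4, D=8, A=6]  = 10

10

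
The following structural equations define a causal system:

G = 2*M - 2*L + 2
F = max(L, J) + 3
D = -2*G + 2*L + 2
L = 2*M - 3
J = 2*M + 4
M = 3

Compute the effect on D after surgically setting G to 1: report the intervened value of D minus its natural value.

Under do(G=1), the mechanism G = 2*M - 2*L + 2 is discarded; G is fixed at 1.
L = 2*M - 3  [with M=3]  = 3
D = -2*G + 2*L + 2  [with G=1, L=3]  = 6
Without intervention: L = 2*M - 3  [with M=3]  = 3; G = 2*M - 2*L + 2  [with M=3, L=3]  = 2; D = -2*G + 2*L + 2  [with G=2, L=3]  = 4.
Change = 6 − 4 = 2.

2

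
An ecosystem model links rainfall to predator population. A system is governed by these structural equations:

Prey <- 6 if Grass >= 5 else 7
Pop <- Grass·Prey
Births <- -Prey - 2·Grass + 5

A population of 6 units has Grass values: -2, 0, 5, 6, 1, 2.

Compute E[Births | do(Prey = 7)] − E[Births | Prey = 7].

The intervention sets Prey=7 in all 6 units regardless of Grass. Recomputing Births per unit gives 2, -2, -12, -14, -4, -6; average -6.
Conditioning on Prey=7 selects the 4 unit(s) with Grass ∈ {-2, 0, 1, 2}. Their Births values: 2, -2, -4, -6. Mean = -2.5.
Difference = -6 − (-2.5) = -3.5.

-3.5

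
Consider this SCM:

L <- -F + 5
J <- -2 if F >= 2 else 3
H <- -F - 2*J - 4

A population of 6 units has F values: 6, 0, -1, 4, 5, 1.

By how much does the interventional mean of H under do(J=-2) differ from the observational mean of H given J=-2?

The intervention sets J=-2 in all 6 units regardless of F. Recomputing H per unit gives -6, 0, 1, -4, -5, -1; average -2.5.
Conditioning on J=-2 selects the 3 unit(s) with F ∈ {6, 4, 5}. Their H values: -6, -4, -5. Mean = -5.
Difference = -2.5 − (-5) = 2.5.

2.5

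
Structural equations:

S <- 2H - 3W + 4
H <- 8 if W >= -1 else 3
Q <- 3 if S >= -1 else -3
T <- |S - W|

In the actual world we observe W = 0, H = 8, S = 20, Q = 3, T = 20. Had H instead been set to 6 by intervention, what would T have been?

do(H=6) replaces the equation H <- 8 if W >= -1 else 3 with the constant H = 6.
S = 2H - 3W + 4  [with H=6, W=0]  = 16
T = |S - W|  [with S=16, W=0]  = 16

16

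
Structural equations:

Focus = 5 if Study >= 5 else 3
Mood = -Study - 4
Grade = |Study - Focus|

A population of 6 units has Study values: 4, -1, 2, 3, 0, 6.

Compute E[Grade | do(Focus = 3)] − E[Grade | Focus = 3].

0.2

The intervention sets Focus=3 in all 6 units regardless of Study. Recomputing Grade per unit gives 1, 4, 1, 0, 3, 3; average 2.
Conditioning on Focus=3 selects the 5 unit(s) with Study ∈ {4, -1, 2, 3, 0}. Their Grade values: 1, 4, 1, 0, 3. Mean = 1.8.
Difference = 2 − 1.8 = 0.2.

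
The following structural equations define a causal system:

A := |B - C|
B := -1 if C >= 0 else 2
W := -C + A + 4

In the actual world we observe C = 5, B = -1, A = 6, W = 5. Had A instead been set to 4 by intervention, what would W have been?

The intervention breaks the incoming arrows to A: A := |B - C| no longer applies, and A = 4.
W = -C + A + 4  [with C=5, A=4]  = 3

3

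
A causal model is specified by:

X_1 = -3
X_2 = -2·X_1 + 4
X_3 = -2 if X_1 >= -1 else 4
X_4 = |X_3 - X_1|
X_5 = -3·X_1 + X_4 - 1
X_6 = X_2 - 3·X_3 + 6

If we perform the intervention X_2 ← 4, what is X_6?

-2

Under do(X_2=4), the mechanism X_2 = -2·X_1 + 4 is discarded; X_2 is fixed at 4.
X_3 = -2 if X_1 >= -1 else 4  [with X_1=-3]  = 4
X_6 = X_2 - 3·X_3 + 6  [with X_2=4, X_3=4]  = -2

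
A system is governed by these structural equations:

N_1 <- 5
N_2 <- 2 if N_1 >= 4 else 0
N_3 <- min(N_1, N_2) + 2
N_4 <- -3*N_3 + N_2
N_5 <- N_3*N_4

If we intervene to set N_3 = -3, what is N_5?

do(N_3=-3) replaces the equation N_3 <- min(N_1, N_2) + 2 with the constant N_3 = -3.
N_2 = 2 if N_1 >= 4 else 0  [with N_1=5]  = 2
N_4 = -3*N_3 + N_2  [with N_3=-3, N_2=2]  = 11
N_5 = N_3*N_4  [with N_3=-3, N_4=11]  = -33

-33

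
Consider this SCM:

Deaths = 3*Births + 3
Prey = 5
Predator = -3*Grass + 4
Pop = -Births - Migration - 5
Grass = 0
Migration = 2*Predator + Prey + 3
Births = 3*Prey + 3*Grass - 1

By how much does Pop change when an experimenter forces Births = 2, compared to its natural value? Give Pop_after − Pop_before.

The intervention breaks the incoming arrows to Births: Births = 3*Prey + 3*Grass - 1 no longer applies, and Births = 2.
Predator = -3*Grass + 4  [with Grass=0]  = 4
Migration = 2*Predator + Prey + 3  [with Predator=4, Prey=5]  = 16
Pop = -Births - Migration - 5  [with Births=2, Migration=16]  = -23
Without intervention: Predator = -3*Grass + 4  [with Grass=0]  = 4; Births = 3*Prey + 3*Grass - 1  [with Prey=5, Grass=0]  = 14; Migration = 2*Predator + Prey + 3  [with Predator=4, Prey=5]  = 16; Pop = -Births - Migration - 5  [with Births=14, Migration=16]  = -35.
Change = -23 − (-35) = 12.

12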